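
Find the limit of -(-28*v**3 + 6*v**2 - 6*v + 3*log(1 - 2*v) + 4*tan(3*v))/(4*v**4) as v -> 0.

Substitution gives 0/0 (the numerator vanishes to order 4).
Expand each term to order v^4: the coefficient of v^4 in 4·tan(3v) is 0 and in 3·ln(1 - 2v) is -12.
Lower-order terms cancel with the polynomial part, so the numerator is (-12)·v^4 + o(v^4), and the limit is (-12)/(-4) = 3.

3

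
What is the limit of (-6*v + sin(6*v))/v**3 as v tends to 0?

-36

Direct substitution gives 0/0.
Apply L'Hôpital: lim (6*cos(6*v) - 6)/(3*v^2), still 0/0.
Apply L'Hôpital: lim (-36*sin(6*v))/(6*v), still 0/0.
After 3 applications of L'Hôpital's rule the quotient is (-216*cos(6*v))/(6); substituting v = 0 gives -36.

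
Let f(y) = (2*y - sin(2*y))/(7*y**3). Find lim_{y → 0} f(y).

4/21

Direct substitution gives 0/0.
Apply L'Hôpital: lim (2 - 2*cos(2*y))/(21*y^2), still 0/0.
Apply L'Hôpital: lim (4*sin(2*y))/(42*y), still 0/0.
After 3 applications of L'Hôpital's rule the quotient is (8*cos(2*y))/(42); substituting y = 0 gives 4/21.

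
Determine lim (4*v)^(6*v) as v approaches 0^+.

Base → 0⁺ and exponent → 0⁺: a 0^0 form.
Take logs: 6v·ln(4v). This is 0·(−∞); rewriting as ln(4v)/(1/(6v)) and applying L'Hôpital gives 0.
Hence the limit is e^0 = 1.

1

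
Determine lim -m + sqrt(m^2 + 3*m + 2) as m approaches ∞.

3/2

An ∞ − ∞ form. Rationalising with the conjugate, the difference becomes (3m + 2) / (√(m^2 + 3*m + 2) + m).
For large m the denominator behaves like 2·m, so the quotient tends to 3/2 = 3/2.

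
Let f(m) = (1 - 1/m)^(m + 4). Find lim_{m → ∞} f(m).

e^(-1)

Let L be the limit and take ln: ln L = lim (m + 4)·ln(1 - 1/m) = lim (m + 4)·(-1/m + O(1/m²)) = -1.
Hence L = e^(-1).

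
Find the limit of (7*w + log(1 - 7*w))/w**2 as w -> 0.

Direct substitution gives 0/0.
Apply L'Hôpital: lim (7 - 7/(1 - 7*w))/(2*w), still 0/0.
After 2 applications of L'Hôpital's rule the quotient is (-49/(1 - 7*w)^2)/(2); substituting w = 0 gives -49/2.

-49/2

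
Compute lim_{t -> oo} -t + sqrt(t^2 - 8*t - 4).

-4

An ∞ − ∞ form. Rationalising with the conjugate, the difference becomes (-8t - 4) / (√(t^2 - 8*t - 4) + t).
For large t the denominator behaves like 2·t, so the quotient tends to -8/2 = -4.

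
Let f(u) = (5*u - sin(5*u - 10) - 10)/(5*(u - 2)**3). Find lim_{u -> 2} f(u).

25/6

Direct substitution gives 0/0.
Apply L'Hôpital: lim (5 - 5*cos(5*u - 10))/(15*(u - 2)^2), still 0/0.
Apply L'Hôpital: lim (25*sin(5*u - 10))/(30*u - 60), still 0/0.
After 3 applications of L'Hôpital's rule the quotient is (125*cos(5*u - 10))/(30); substituting u = 2 gives 25/6.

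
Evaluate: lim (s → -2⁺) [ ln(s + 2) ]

-∞

As s → -2⁺, s + 2 → 0⁺ and ln(s + 2) → −∞.
Multiplying by 1 gives -∞.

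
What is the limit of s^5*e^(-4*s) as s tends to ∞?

0

Write as s^5/e^{4s}, an ∞/∞ form.
Exponential growth dominates any polynomial, so repeated L'Hôpital (or the standard result) gives 0.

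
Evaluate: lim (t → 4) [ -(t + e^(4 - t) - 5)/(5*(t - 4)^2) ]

-1/10

Direct substitution gives 0/0.
Apply L'Hôpital: lim (1 - e^(4 - t))/(40 - 10*t), still 0/0.
After 2 applications of L'Hôpital's rule the quotient is (e^(4 - t))/(-10); substituting t = 4 gives -1/10.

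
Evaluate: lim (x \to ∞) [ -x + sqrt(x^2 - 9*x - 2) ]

-9/2

This has the form ∞ − ∞. Multiply and divide by the conjugate √(x^2 - 9*x - 2) + x.
That gives (-9x - 2) / (√(x^2 - 9*x - 2) + x).
Divide numerator and denominator by x: the limit is -9/(2·1) = -9/2.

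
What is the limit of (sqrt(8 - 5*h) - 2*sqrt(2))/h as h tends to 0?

Substitution gives 0/0. Multiply numerator and denominator by the conjugate √(8 - 5h) + √8.
The numerator becomes (8 - 5h) − 8 = -5h, so the expression simplifies to -5/(√(8 - 5h) + √8).
Letting h → 0 gives -5/(2√8) = -5*√(2)/8.

-5*√(2)/8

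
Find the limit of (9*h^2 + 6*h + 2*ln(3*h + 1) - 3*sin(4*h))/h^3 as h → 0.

Substitution gives 0/0 (the numerator vanishes to order 3).
Expand each term to order h^3: the coefficient of h^3 in -3·sin(4h) is 32 and in 2·ln(1 + 3h) is 18.
Lower-order terms cancel with the polynomial part, so the numerator is (50)·h^3 + o(h^3), and the limit is (50)/(1) = 50.

50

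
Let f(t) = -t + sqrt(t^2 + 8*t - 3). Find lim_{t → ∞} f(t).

4

An ∞ − ∞ form. Rationalising with the conjugate, the difference becomes (8t - 3) / (√(t^2 + 8*t - 3) + t).
For large t the denominator behaves like 2·t, so the quotient tends to 8/2 = 4.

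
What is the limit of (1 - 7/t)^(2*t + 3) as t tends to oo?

e^(-14)

Write it as [(1 - 7/t)^t]^(2) · (1 - 7/t)^(3). The bracketed term tends to e^(-7) and the second factor to 1, so the limit is e^(-14).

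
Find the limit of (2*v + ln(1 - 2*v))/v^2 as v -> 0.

-2

Direct substitution gives 0/0.
Apply L'Hôpital: lim (2 - 2/(1 - 2*v))/(2*v), still 0/0.
After 2 applications of L'Hôpital's rule the quotient is (-4/(1 - 2*v)^2)/(2); substituting v = 0 gives -2.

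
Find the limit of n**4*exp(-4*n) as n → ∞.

0

Write as n^4/e^{4n}, an ∞/∞ form.
Exponential growth dominates any polynomial, so repeated L'Hôpital (or the standard result) gives 0.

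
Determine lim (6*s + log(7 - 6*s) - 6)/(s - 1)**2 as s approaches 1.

-18

Direct substitution gives 0/0.
Apply L'Hôpital: lim (6 - 6/(7 - 6*s))/(2*s - 2), still 0/0.
After 2 applications of L'Hôpital's rule the quotient is (-36/(7 - 6*s)^2)/(2); substituting s = 1 gives -18.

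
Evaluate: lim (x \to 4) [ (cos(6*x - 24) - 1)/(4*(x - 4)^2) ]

Direct substitution gives 0/0.
Apply L'Hôpital: lim (-6*sin(6*x - 24))/(8*x - 32), still 0/0.
After 2 applications of L'Hôpital's rule the quotient is (-36*cos(6*x - 24))/(8); substituting x = 4 gives -9/2.

-9/2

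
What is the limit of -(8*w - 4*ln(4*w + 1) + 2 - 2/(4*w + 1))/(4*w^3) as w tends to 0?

-32/3

Substitution gives 0/0 (the numerator vanishes to order 3).
Expand each term to order w^3: the coefficient of w^3 in -4·ln(1 + 4w) is -256/3 and in -2·1/(1 + 4w) is 128.
Lower-order terms cancel with the polynomial part, so the numerator is (128/3)·w^3 + o(w^3), and the limit is (128/3)/(-4) = -32/3.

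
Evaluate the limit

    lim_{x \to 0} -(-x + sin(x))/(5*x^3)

Direct substitution gives 0/0.
Apply L'Hôpital: lim (cos(x) - 1)/(-15*x^2), still 0/0.
Apply L'Hôpital: lim (-sin(x))/(-30*x), still 0/0.
After 3 applications of L'Hôpital's rule the quotient is (-cos(x))/(-30); substituting x = 0 gives 1/30.

1/30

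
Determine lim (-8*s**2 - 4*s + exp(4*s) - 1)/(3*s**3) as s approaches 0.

Direct substitution gives 0/0.
Apply L'Hôpital: lim (-16*s + 4*e^(4*s) - 4)/(9*s^2), still 0/0.
Apply L'Hôpital: lim (16*e^(4*s) - 16)/(18*s), still 0/0.
After 3 applications of L'Hôpital's rule the quotient is (64*e^(4*s))/(18); substituting s = 0 gives 32/9.

32/9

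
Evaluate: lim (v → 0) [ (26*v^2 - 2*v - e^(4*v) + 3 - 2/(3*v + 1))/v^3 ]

Substitution gives 0/0; apply L'Hôpital's rule 3 times.
After differentiating numerator and denominator 3 times the quotient is (-64*e^(4*v) + 324/(3*v + 1)^4)/(6); at v = 0 this is 130/3.

130/3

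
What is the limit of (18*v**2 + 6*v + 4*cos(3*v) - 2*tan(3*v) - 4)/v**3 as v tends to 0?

Substitution gives 0/0; apply L'Hôpital's rule 3 times.
After differentiating numerator and denominator 3 times the quotient is (108*sin(3*v) - 324*tan(3*v)^4 - 432*tan(3*v)^2 - 108)/(6); at v = 0 this is -18.

-18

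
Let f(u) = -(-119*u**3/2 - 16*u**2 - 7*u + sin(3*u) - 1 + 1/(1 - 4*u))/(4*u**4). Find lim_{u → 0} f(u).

-64

Substitution gives 0/0 (the numerator vanishes to order 4).
Expand each term to order u^4: the coefficient of u^4 in sin(3u) is 0 and in 1/(1 - 4u) is 256.
Lower-order terms cancel with the polynomial part, so the numerator is (256)·u^4 + o(u^4), and the limit is (256)/(-4) = -64.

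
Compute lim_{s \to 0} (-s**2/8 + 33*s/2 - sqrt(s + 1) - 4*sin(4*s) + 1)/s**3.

Substitution gives 0/0; apply L'Hôpital's rule 3 times.
After differentiating numerator and denominator 3 times the quotient is (256*cos(4*s) - 3/(8*(s + 1)^(5/2)))/(6); at s = 0 this is 2045/48.

2045/48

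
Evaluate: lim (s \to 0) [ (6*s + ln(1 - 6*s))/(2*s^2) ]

Direct substitution gives 0/0.
Apply L'Hôpital: lim (6 - 6/(1 - 6*s))/(4*s), still 0/0.
After 2 applications of L'Hôpital's rule the quotient is (-36/(1 - 6*s)^2)/(4); substituting s = 0 gives -9.

-9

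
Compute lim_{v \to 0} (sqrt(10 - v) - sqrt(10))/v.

-√(10)/20

A 0/0 form; rationalise with √(10 - v) + √10. This collapses the numerator to -v, leaving -1/(√(10 - v) + √10) → -1/(2√10) = -√(10)/20.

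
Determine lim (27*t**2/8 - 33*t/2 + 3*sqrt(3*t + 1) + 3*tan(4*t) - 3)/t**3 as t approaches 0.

1105/16

Substitution gives 0/0; apply L'Hôpital's rule 3 times.
After differentiating numerator and denominator 3 times the quotient is (1152*tan(4*t)^2/cos(4*t)^2 + 384/cos(4*t)^2 + 243/(8*(3*t + 1)^(5/2)))/(6); at t = 0 this is 1105/16.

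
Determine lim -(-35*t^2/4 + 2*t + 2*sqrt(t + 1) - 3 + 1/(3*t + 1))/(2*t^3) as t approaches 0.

Substitution gives 0/0 (the numerator vanishes to order 3).
Expand each term to order t^3: the coefficient of t^3 in 1/(1 + 3t) is -27 and in 2·√(1 + t) is 1/8.
Lower-order terms cancel with the polynomial part, so the numerator is (-215/8)·t^3 + o(t^3), and the limit is (-215/8)/(-2) = 215/16.

215/16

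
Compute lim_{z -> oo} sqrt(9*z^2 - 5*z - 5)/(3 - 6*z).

For large |z|, √(9*z^2 - 5*z - 5) ≈ √9·|z| and the denominator ≈ -6z.
Since z → +∞, |z| = z, giving √9/(-6) = -1/2.

-1/2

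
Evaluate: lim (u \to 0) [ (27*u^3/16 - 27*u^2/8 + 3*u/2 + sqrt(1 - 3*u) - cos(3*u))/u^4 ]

Substitution gives 0/0; apply L'Hôpital's rule 4 times.
After differentiating numerator and denominator 4 times the quotient is (-81*cos(3*u) - 1215/(16*(1 - 3*u)^(7/2)))/(24); at u = 0 this is -837/128.

-837/128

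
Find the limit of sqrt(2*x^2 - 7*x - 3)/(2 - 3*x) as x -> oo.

-√(2)/3

For large |x|, √(2*x^2 - 7*x - 3) ≈ √2·|x| and the denominator ≈ -3x.
Since x → +∞, |x| = x, giving √2/(-3) = -√(2)/3.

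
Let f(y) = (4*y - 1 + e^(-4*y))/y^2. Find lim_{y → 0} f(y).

Direct substitution gives 0/0.
Apply L'Hôpital: lim (4 - 4*e^(-4*y))/(2*y), still 0/0.
After 2 applications of L'Hôpital's rule the quotient is (16*e^(-4*y))/(2); substituting y = 0 gives 8.

8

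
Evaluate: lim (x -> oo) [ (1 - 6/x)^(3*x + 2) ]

e^(-18)

The base → 1 and the exponent → ∞: a 1^∞ form.
Take logarithms: (3x + 2)·ln(1 - 6/x). Since ln(1+u) ~ u for small u, this behaves like (3x)·(-6/x) → -18.
So the limit is e^(-18).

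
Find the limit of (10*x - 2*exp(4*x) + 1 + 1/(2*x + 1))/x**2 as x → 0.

-12

Substitution gives 0/0; apply L'Hôpital's rule 2 times.
After differentiating numerator and denominator 2 times the quotient is (-32*e^(4*x) + 8/(2*x + 1)^3)/(2); at x = 0 this is -12.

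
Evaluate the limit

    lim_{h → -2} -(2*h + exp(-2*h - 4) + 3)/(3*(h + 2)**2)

-2/3

Direct substitution gives 0/0.
Apply L'Hôpital: lim (2 - 2*e^(-2*h - 4))/(-6*h - 12), still 0/0.
After 2 applications of L'Hôpital's rule the quotient is (4*e^(-2*h - 4))/(-6); substituting h = -2 gives -2/3.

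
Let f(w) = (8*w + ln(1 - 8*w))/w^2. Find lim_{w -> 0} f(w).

-32

Direct substitution gives 0/0.
Apply L'Hôpital: lim (8 - 8/(1 - 8*w))/(2*w), still 0/0.
After 2 applications of L'Hôpital's rule the quotient is (-64/(1 - 8*w)^2)/(2); substituting w = 0 gives -32.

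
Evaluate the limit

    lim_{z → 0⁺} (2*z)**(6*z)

1

Base → 0⁺ and exponent → 0⁺: a 0^0 form.
Take logs: 6z·ln(2z). This is 0·(−∞); rewriting as ln(2z)/(1/(6z)) and applying L'Hôpital gives 0.
Hence the limit is e^0 = 1.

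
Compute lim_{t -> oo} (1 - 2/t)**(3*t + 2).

Write it as [(1 - 2/t)^t]^(3) · (1 - 2/t)^(2). The bracketed term tends to e^(-2) and the second factor to 1, so the limit is e^(-6).

e^(-6)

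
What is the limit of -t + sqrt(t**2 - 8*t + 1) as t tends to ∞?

-4

This has the form ∞ − ∞. Multiply and divide by the conjugate √(t^2 - 8*t + 1) + t.
That gives (-8t + 1) / (√(t^2 - 8*t + 1) + t).
Divide numerator and denominator by t: the limit is -8/(2·1) = -4.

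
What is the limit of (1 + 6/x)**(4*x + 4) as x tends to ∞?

Write it as [(1 + 6/x)^x]^(4) · (1 + 6/x)^(4). The bracketed term tends to e^(6) and the second factor to 1, so the limit is e^(24).

e^(24)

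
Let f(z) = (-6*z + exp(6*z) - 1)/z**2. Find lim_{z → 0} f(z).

18

Direct substitution gives 0/0.
Apply L'Hôpital: lim (6*e^(6*z) - 6)/(2*z), still 0/0.
After 2 applications of L'Hôpital's rule the quotient is (36*e^(6*z))/(2); substituting z = 0 gives 18.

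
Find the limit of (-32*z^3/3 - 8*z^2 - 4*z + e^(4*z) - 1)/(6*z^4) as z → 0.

Direct substitution gives 0/0.
Apply L'Hôpital: lim (-32*z^2 - 16*z + 4*e^(4*z) - 4)/(24*z^3), still 0/0.
Apply L'Hôpital: lim (-64*z + 16*e^(4*z) - 16)/(72*z^2), still 0/0.
Apply L'Hôpital: lim (64*e^(4*z) - 64)/(144*z), still 0/0.
After 4 applications of L'Hôpital's rule the quotient is (256*e^(4*z))/(144); substituting z = 0 gives 16/9.

16/9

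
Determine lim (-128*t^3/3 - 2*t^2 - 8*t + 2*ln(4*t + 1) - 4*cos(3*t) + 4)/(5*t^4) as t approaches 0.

Substitution gives 0/0 (the numerator vanishes to order 4).
Expand each term to order t^4: the coefficient of t^4 in -4·cos(3t) is -27/2 and in 2·ln(1 + 4t) is -128.
Lower-order terms cancel with the polynomial part, so the numerator is (-283/2)·t^4 + o(t^4), and the limit is (-283/2)/(5) = -283/10.

-283/10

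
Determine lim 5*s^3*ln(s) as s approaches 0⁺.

0

This is a 0·(−∞) form. Rewrite as 5·ln(s) / s^(−3) and apply L'Hôpital:
the derivative quotient is 5·(1/s) / (−3·s^(−4)) = (-5/3)·s^3 → 0.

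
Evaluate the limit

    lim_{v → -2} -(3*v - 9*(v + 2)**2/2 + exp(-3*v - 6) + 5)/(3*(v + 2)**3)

3/2

Direct substitution gives 0/0.
Apply L'Hôpital: lim (-9*v - 3*e^(-3*v - 6) - 15)/(-9*(v + 2)^2), still 0/0.
Apply L'Hôpital: lim (9*e^(-3*v - 6) - 9)/(-18*v - 36), still 0/0.
After 3 applications of L'Hôpital's rule the quotient is (-27*e^(-3*v - 6))/(-18); substituting v = -2 gives 3/2.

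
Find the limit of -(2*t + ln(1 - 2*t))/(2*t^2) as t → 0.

1

Direct substitution gives 0/0.
Apply L'Hôpital: lim (2 - 2/(1 - 2*t))/(-4*t), still 0/0.
After 2 applications of L'Hôpital's rule the quotient is (-4/(1 - 2*t)^2)/(-4); substituting t = 0 gives 1.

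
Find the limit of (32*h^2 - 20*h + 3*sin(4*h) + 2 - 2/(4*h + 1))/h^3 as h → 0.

Substitution gives 0/0 (the numerator vanishes to order 3).
Expand each term to order h^3: the coefficient of h^3 in 3·sin(4h) is -32 and in -2·1/(1 + 4h) is 128.
Lower-order terms cancel with the polynomial part, so the numerator is (96)·h^3 + o(h^3), and the limit is (96)/(1) = 96.

96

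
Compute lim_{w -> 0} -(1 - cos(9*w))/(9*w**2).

-9/2

Substitution gives 0/0.
Use (1 − cos u)/u² → 1/2 with u = 9w: the limit is 9²/(2·(-9)) = -9/2.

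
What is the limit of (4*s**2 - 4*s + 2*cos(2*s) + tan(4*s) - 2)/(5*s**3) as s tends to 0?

Substitution gives 0/0; apply L'Hôpital's rule 3 times.
After differentiating numerator and denominator 3 times the quotient is (16*sin(2*s) + 384*tan(4*s)^4 + 512*tan(4*s)^2 + 128)/(30); at s = 0 this is 64/15.

64/15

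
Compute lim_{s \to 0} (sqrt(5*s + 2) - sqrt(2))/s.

5*√(2)/4

A 0/0 form; rationalise with √(2 + 5s) + √2. This collapses the numerator to 5s, leaving 5/(√(2 + 5s) + √2) → 5/(2√2) = 5*√(2)/4.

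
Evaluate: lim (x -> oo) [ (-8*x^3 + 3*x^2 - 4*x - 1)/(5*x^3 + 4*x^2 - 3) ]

Numerator and denominator both have degree 3.
Dividing every term by x^3, all lower-order terms vanish and the limit is the ratio of leading coefficients, -8/(5) = -8/5.

-8/5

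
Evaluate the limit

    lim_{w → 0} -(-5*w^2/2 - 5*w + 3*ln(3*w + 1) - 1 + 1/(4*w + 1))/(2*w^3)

37/2

Substitution gives 0/0 (the numerator vanishes to order 3).
Expand each term to order w^3: the coefficient of w^3 in 1/(1 + 4w) is -64 and in 3·ln(1 + 3w) is 27.
Lower-order terms cancel with the polynomial part, so the numerator is (-37)·w^3 + o(w^3), and the limit is (-37)/(-2) = 37/2.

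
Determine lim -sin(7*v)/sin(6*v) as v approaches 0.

Substitution gives 0/0.
Divide numerator and denominator by v: sin(7v)/v → 7 and sin(6v)/v → 6, so the limit is -1·7/6 = -7/6.

-7/6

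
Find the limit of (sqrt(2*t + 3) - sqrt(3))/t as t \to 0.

Substitution gives 0/0. Multiply numerator and denominator by the conjugate √(3 + 2t) + √3.
The numerator becomes (3 + 2t) − 3 = 2t, so the expression simplifies to 2/(√(3 + 2t) + √3).
Letting t → 0 gives 2/(2√3) = √(3)/3.

√(3)/3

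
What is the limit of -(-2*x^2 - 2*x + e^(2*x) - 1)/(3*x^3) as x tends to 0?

Direct substitution gives 0/0.
Apply L'Hôpital: lim (-4*x + 2*e^(2*x) - 2)/(-9*x^2), still 0/0.
Apply L'Hôpital: lim (4*e^(2*x) - 4)/(-18*x), still 0/0.
After 3 applications of L'Hôpital's rule the quotient is (8*e^(2*x))/(-18); substituting x = 0 gives -4/9.

-4/9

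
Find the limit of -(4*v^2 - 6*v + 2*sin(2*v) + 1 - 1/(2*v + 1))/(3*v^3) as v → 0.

-16/9

Substitution gives 0/0; apply L'Hôpital's rule 3 times.
After differentiating numerator and denominator 3 times the quotient is (-16*cos(2*v) + 48/(2*v + 1)^4)/(-18); at v = 0 this is -16/9.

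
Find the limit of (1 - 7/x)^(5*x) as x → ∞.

e^(-35)

Write it as [(1 - 7/x)^x]^(5) · (1 - 7/x)^(0). The bracketed term tends to e^(-7) and the second factor to 1, so the limit is e^(-35).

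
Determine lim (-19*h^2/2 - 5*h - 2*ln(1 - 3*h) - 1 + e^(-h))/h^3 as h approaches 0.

107/6

Substitution gives 0/0; apply L'Hôpital's rule 3 times.
After differentiating numerator and denominator 3 times the quotient is (-e^(-h) - 108/(3*h - 1)^3)/(6); at h = 0 this is 107/6.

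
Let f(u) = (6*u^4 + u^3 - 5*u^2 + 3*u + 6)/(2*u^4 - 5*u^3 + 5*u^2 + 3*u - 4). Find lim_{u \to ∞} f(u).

Numerator and denominator both have degree 4.
Dividing every term by u^4, all lower-order terms vanish and the limit is the ratio of leading coefficients, 6/(2) = 3.

3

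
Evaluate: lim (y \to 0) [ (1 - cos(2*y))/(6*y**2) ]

Substitution gives 0/0.
Use (1 − cos u)/u² → 1/2 with u = 2y: the limit is 2²/(2·6) = 1/3.

1/3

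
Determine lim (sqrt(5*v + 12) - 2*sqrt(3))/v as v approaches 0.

5*√(3)/12

Substitution gives 0/0. Multiply numerator and denominator by the conjugate √(12 + 5v) + √12.
The numerator becomes (12 + 5v) − 12 = 5v, so the expression simplifies to 5/(√(12 + 5v) + √12).
Letting v → 0 gives 5/(2√12) = 5*√(3)/12.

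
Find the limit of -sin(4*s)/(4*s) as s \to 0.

-1

Substitution gives 0/0.
Write it as (4/(-4))·sin(4s)/(4s); since sin(u)/u → 1, the limit is -1.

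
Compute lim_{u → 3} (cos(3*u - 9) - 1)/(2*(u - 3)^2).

Direct substitution gives 0/0.
Apply L'Hôpital: lim (-3*sin(3*u - 9))/(4*u - 12), still 0/0.
After 2 applications of L'Hôpital's rule the quotient is (-9*cos(3*u - 9))/(4); substituting u = 3 gives -9/4.

-9/4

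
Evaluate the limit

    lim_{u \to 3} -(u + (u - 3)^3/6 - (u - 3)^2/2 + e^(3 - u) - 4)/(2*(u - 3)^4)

Direct substitution gives 0/0.
Apply L'Hôpital: lim (-u + (u - 3)^2/2 - e^(3 - u) + 4)/(-8*(u - 3)^3), still 0/0.
Apply L'Hôpital: lim (u + e^(3 - u) - 4)/(-24*(u - 3)^2), still 0/0.
Apply L'Hôpital: lim (1 - e^(3 - u))/(144 - 48*u), still 0/0.
After 4 applications of L'Hôpital's rule the quotient is (e^(3 - u))/(-48); substituting u = 3 gives -1/48.

-1/48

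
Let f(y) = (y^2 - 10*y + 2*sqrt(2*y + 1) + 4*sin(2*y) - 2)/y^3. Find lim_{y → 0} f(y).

-13/3

Substitution gives 0/0; apply L'Hôpital's rule 3 times.
After differentiating numerator and denominator 3 times the quotient is (-32*cos(2*y) + 6/(2*y + 1)^(5/2))/(6); at y = 0 this is -13/3.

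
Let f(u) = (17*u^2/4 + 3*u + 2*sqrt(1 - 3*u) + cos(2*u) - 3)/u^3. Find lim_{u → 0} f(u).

Substitution gives 0/0; apply L'Hôpital's rule 3 times.
After differentiating numerator and denominator 3 times the quotient is (8*sin(2*u) - 81/(4*(1 - 3*u)^(5/2)))/(6); at u = 0 this is -27/8.

-27/8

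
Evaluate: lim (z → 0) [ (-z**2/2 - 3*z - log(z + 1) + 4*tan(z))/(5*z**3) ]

Substitution gives 0/0 (the numerator vanishes to order 3).
Expand each term to order z^3: the coefficient of z^3 in 4·tan(z) is 4/3 and in −ln(1 + z) is -1/3.
Lower-order terms cancel with the polynomial part, so the numerator is (1)·z^3 + o(z^3), and the limit is (1)/(5) = 1/5.

1/5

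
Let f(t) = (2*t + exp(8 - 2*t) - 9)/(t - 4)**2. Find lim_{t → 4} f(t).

2

Direct substitution gives 0/0.
Apply L'Hôpital: lim (2 - 2*e^(8 - 2*t))/(2*t - 8), still 0/0.
After 2 applications of L'Hôpital's rule the quotient is (4*e^(8 - 2*t))/(2); substituting t = 4 gives 2.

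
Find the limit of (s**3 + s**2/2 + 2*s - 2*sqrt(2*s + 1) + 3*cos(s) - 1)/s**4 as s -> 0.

Substitution gives 0/0; apply L'Hôpital's rule 4 times.
After differentiating numerator and denominator 4 times the quotient is (3*cos(s) + 30/(2*s + 1)^(7/2))/(24); at s = 0 this is 11/8.

11/8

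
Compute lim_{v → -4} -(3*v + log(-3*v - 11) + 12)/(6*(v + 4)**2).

3/4

Direct substitution gives 0/0.
Apply L'Hôpital: lim (3 - 3/(-3*v - 11))/(-12*v - 48), still 0/0.
After 2 applications of L'Hôpital's rule the quotient is (-9/(-3*v - 11)^2)/(-12); substituting v = -4 gives 3/4.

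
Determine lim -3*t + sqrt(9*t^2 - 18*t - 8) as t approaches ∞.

-3

This has the form ∞ − ∞. Multiply and divide by the conjugate √(9*t^2 - 18*t - 8) + 3t.
That gives (-18t - 8) / (√(9*t^2 - 18*t - 8) + 3t).
Divide numerator and denominator by t: the limit is -18/(2·3) = -3.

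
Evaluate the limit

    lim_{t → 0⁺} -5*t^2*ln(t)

0

This is a 0·(−∞) form. Rewrite as -5·ln(t) / t^(−2) and apply L'Hôpital:
the derivative quotient is -5·(1/t) / (−2·t^(−3)) = (5/2)·t^2 → 0.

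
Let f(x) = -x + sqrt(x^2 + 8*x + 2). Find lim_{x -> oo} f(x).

An ∞ − ∞ form. Rationalising with the conjugate, the difference becomes (8x + 2) / (√(x^2 + 8*x + 2) + x).
For large x the denominator behaves like 2·x, so the quotient tends to 8/2 = 4.

4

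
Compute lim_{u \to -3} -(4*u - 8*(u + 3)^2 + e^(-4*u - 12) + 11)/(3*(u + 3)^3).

32/9

Direct substitution gives 0/0.
Apply L'Hôpital: lim (-16*u - 4*e^(-4*u - 12) - 44)/(-9*(u + 3)^2), still 0/0.
Apply L'Hôpital: lim (16*e^(-4*u - 12) - 16)/(-18*u - 54), still 0/0.
After 3 applications of L'Hôpital's rule the quotient is (-64*e^(-4*u - 12))/(-18); substituting u = -3 gives 32/9.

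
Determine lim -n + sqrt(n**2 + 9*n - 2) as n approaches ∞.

This has the form ∞ − ∞. Multiply and divide by the conjugate √(n^2 + 9*n - 2) + n.
That gives (9n - 2) / (√(n^2 + 9*n - 2) + n).
Divide numerator and denominator by n: the limit is 9/(2·1) = 9/2.

9/2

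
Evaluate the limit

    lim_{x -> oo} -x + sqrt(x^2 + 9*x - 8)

9/2

This has the form ∞ − ∞. Multiply and divide by the conjugate √(x^2 + 9*x - 8) + x.
That gives (9x - 8) / (√(x^2 + 9*x - 8) + x).
Divide numerator and denominator by x: the limit is 9/(2·1) = 9/2.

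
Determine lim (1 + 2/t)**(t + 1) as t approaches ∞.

e^(2)

Write it as [(1 + 2/t)^t]^(1) · (1 + 2/t)^(1). The bracketed term tends to e^(2) and the second factor to 1, so the limit is e^(2).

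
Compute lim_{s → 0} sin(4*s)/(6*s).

2/3

Substitution gives 0/0.
Write it as (4/6)·sin(4s)/(4s); since sin(u)/u → 1, the limit is 2/3.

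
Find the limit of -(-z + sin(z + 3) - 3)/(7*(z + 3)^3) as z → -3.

Direct substitution gives 0/0.
Apply L'Hôpital: lim (cos(z + 3) - 1)/(-21*(z + 3)^2), still 0/0.
Apply L'Hôpital: lim (-sin(z + 3))/(-42*z - 126), still 0/0.
After 3 applications of L'Hôpital's rule the quotient is (-cos(z + 3))/(-42); substituting z = -3 gives 1/42.

1/42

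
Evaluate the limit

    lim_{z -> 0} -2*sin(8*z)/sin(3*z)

-16/3

Substitution gives 0/0.
Divide numerator and denominator by z: sin(8z)/z → 8 and sin(3z)/z → 3, so the limit is -2·8/3 = -16/3.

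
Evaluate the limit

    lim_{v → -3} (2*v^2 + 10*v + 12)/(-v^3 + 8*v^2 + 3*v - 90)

Direct substitution gives 0/0, so factor. Both numerator and denominator have (v + 3) as a factor.
After cancelling, the expression reduces to (2*v + 4)/(-v^2 + 11*v - 30).
Substituting v = -3 gives 1/36.

1/36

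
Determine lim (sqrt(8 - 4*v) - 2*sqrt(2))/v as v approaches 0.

Substitution gives 0/0. Multiply numerator and denominator by the conjugate √(8 - 4v) + √8.
The numerator becomes (8 - 4v) − 8 = -4v, so the expression simplifies to -4/(√(8 - 4v) + √8).
Letting v → 0 gives -4/(2√8) = -√(2)/2.

-√(2)/2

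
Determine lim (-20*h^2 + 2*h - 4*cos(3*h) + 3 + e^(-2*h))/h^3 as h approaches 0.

Substitution gives 0/0; apply L'Hôpital's rule 3 times.
After differentiating numerator and denominator 3 times the quotient is (-108*sin(3*h) - 8*e^(-2*h))/(6); at h = 0 this is -4/3.

-4/3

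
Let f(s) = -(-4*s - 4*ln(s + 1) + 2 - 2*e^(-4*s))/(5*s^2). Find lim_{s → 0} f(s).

14/5

Substitution gives 0/0 (the numerator vanishes to order 2).
Expand each term to order s^2: the coefficient of s^2 in -2·e^(-4s) is -16 and in -4·ln(1 + s) is 2.
Lower-order terms cancel with the polynomial part, so the numerator is (-14)·s^2 + o(s^2), and the limit is (-14)/(-5) = 14/5.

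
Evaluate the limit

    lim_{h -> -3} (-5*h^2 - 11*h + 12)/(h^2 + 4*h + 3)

Direct substitution gives 0/0, so factor. Both numerator and denominator have (h + 3) as a factor.
After cancelling, the expression reduces to (4 - 5*h)/(h + 1).
Substituting h = -3 gives -19/2.

-19/2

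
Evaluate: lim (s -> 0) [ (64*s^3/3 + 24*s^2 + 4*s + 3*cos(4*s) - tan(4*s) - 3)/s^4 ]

Substitution gives 0/0 (the numerator vanishes to order 4).
Expand each term to order s^4: the coefficient of s^4 in −tan(4s) is 0 and in 3·cos(4s) is 32.
Lower-order terms cancel with the polynomial part, so the numerator is (32)·s^4 + o(s^4), and the limit is (32)/(1) = 32.

32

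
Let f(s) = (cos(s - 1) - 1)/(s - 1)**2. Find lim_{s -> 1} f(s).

Direct substitution gives 0/0.
Apply L'Hôpital: lim (-sin(s - 1))/(2*s - 2), still 0/0.
After 2 applications of L'Hôpital's rule the quotient is (-cos(s - 1))/(2); substituting s = 1 gives -1/2.

-1/2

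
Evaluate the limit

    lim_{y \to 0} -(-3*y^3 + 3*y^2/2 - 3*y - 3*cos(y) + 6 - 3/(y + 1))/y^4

25/8

Substitution gives 0/0 (the numerator vanishes to order 4).
Expand each term to order y^4: the coefficient of y^4 in -3·1/(1 + y) is -3 and in -3·cos(y) is -1/8.
Lower-order terms cancel with the polynomial part, so the numerator is (-25/8)·y^4 + o(y^4), and the limit is (-25/8)/(-1) = 25/8.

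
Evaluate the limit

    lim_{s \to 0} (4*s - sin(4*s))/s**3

Direct substitution gives 0/0.
Apply L'Hôpital: lim (4 - 4*cos(4*s))/(3*s^2), still 0/0.
Apply L'Hôpital: lim (16*sin(4*s))/(6*s), still 0/0.
After 3 applications of L'Hôpital's rule the quotient is (64*cos(4*s))/(6); substituting s = 0 gives 32/3.

32/3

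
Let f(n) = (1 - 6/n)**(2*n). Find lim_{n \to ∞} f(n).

e^(-12)

Write it as [(1 - 6/n)^n]^(2) · (1 - 6/n)^(0). The bracketed term tends to e^(-6) and the second factor to 1, so the limit is e^(-12).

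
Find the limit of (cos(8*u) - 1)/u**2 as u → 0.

-32

Direct substitution gives 0/0.
Apply L'Hôpital: lim (-8*sin(8*u))/(2*u), still 0/0.
After 2 applications of L'Hôpital's rule the quotient is (-64*cos(8*u))/(2); substituting u = 0 gives -32.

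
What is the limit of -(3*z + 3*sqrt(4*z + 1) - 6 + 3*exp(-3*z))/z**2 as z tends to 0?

-15/2

Substitution gives 0/0; apply L'Hôpital's rule 2 times.
After differentiating numerator and denominator 2 times the quotient is (27*e^(-3*z) - 12/(4*z + 1)^(3/2))/(-2); at z = 0 this is -15/2.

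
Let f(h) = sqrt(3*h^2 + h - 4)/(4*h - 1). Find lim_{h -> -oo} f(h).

For large |h|, √(3*h^2 + h - 4) ≈ √3·|h| and the denominator ≈ 4h.
Since h → −∞, |h| = −h, giving −√3/(4) = -√(3)/4.

-√(3)/4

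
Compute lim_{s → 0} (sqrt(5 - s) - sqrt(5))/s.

-√(5)/10

Substitution gives 0/0. Multiply numerator and denominator by the conjugate √(5 - s) + √5.
The numerator becomes (5 - s) − 5 = -s, so the expression simplifies to -1/(√(5 - s) + √5).
Letting s → 0 gives -1/(2√5) = -√(5)/10.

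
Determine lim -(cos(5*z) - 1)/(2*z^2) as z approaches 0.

25/4

Direct substitution gives 0/0.
Apply L'Hôpital: lim (-5*sin(5*z))/(-4*z), still 0/0.
After 2 applications of L'Hôpital's rule the quotient is (-25*cos(5*z))/(-4); substituting z = 0 gives 25/4.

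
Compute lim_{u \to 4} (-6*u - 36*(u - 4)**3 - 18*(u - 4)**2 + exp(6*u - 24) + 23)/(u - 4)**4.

54

Direct substitution gives 0/0.
Apply L'Hôpital: lim (-36*u - 108*(u - 4)^2 + 6*e^(6*u - 24) + 138)/(4*(u - 4)^3), still 0/0.
Apply L'Hôpital: lim (-216*u + 36*e^(6*u - 24) + 828)/(12*(u - 4)^2), still 0/0.
Apply L'Hôpital: lim (216*e^(6*u - 24) - 216)/(24*u - 96), still 0/0.
After 4 applications of L'Hôpital's rule the quotient is (1296*e^(6*u - 24))/(24); substituting u = 4 gives 54.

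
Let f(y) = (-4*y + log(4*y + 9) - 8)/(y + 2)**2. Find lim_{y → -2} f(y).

Direct substitution gives 0/0.
Apply L'Hôpital: lim (-4 + 4/(4*y + 9))/(2*y + 4), still 0/0.
After 2 applications of L'Hôpital's rule the quotient is (-16/(4*y + 9)^2)/(2); substituting y = -2 gives -8.

-8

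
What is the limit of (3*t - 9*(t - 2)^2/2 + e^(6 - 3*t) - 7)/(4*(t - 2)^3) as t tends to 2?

-9/8

Direct substitution gives 0/0.
Apply L'Hôpital: lim (-9*t - 3*e^(6 - 3*t) + 21)/(12*(t - 2)^2), still 0/0.
Apply L'Hôpital: lim (9*e^(6 - 3*t) - 9)/(24*t - 48), still 0/0.
After 3 applications of L'Hôpital's rule the quotient is (-27*e^(6 - 3*t))/(24); substituting t = 2 gives -9/8.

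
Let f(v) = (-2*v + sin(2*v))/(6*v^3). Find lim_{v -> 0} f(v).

Direct substitution gives 0/0.
Apply L'Hôpital: lim (2*cos(2*v) - 2)/(18*v^2), still 0/0.
Apply L'Hôpital: lim (-4*sin(2*v))/(36*v), still 0/0.
After 3 applications of L'Hôpital's rule the quotient is (-8*cos(2*v))/(36); substituting v = 0 gives -2/9.

-2/9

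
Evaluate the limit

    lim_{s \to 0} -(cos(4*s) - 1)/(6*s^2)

Direct substitution gives 0/0.
Apply L'Hôpital: lim (-4*sin(4*s))/(-12*s), still 0/0.
After 2 applications of L'Hôpital's rule the quotient is (-16*cos(4*s))/(-12); substituting s = 0 gives 4/3.

4/3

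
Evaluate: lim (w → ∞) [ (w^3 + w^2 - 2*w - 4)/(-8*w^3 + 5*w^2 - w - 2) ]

-1/8

Numerator and denominator both have degree 3.
Dividing every term by w^3, all lower-order terms vanish and the limit is the ratio of leading coefficients, 1/(-8) = -1/8.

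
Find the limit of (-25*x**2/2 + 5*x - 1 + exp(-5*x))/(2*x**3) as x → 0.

-125/12

Direct substitution gives 0/0.
Apply L'Hôpital: lim (-25*x + 5 - 5*e^(-5*x))/(6*x^2), still 0/0.
Apply L'Hôpital: lim (-25 + 25*e^(-5*x))/(12*x), still 0/0.
After 3 applications of L'Hôpital's rule the quotient is (-125*e^(-5*x))/(12); substituting x = 0 gives -125/12.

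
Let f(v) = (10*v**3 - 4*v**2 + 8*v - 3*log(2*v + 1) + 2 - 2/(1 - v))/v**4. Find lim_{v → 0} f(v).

Substitution gives 0/0; apply L'Hôpital's rule 4 times.
After differentiating numerator and denominator 4 times the quotient is (288/(2*v + 1)^4 + 48/(v - 1)^5)/(24); at v = 0 this is 10.

10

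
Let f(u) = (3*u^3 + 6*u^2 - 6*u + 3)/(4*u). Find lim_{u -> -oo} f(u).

∞

The numerator has higher degree (3 > 1); the quotient behaves like (3/(4))·u^2 for large |u|.
As u → −∞ this diverges to ∞.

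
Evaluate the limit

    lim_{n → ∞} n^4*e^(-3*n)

0

Write as n^4/e^{3n}, an ∞/∞ form.
Exponential growth dominates any polynomial, so repeated L'Hôpital (or the standard result) gives 0.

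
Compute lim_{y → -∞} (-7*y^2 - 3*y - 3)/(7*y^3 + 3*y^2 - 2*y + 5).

0

The denominator has degree 3 and the numerator degree 2. Dividing numerator and denominator by y^3 sends every term to 0 except the leading denominator term, so the limit is 0.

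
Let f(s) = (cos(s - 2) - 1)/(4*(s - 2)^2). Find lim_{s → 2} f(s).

Direct substitution gives 0/0.
Apply L'Hôpital: lim (-sin(s - 2))/(8*s - 16), still 0/0.
After 2 applications of L'Hôpital's rule the quotient is (-cos(s - 2))/(8); substituting s = 2 gives -1/8.

-1/8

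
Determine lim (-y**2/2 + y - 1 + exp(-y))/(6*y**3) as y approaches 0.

-1/36

Direct substitution gives 0/0.
Apply L'Hôpital: lim (-y + 1 - e^(-y))/(18*y^2), still 0/0.
Apply L'Hôpital: lim (-1 + e^(-y))/(36*y), still 0/0.
After 3 applications of L'Hôpital's rule the quotient is (-e^(-y))/(36); substituting y = 0 gives -1/36.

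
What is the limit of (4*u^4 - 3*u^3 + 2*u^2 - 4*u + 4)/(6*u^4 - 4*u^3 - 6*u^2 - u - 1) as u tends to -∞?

Numerator and denominator both have degree 4.
Dividing every term by u^4, all lower-order terms vanish and the limit is the ratio of leading coefficients, 4/(6) = 2/3.

2/3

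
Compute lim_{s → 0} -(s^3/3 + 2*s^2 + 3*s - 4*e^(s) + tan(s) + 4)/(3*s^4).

Substitution gives 0/0 (the numerator vanishes to order 4).
Expand each term to order s^4: the coefficient of s^4 in tan(s) is 0 and in -4·e^(s) is -1/6.
Lower-order terms cancel with the polynomial part, so the numerator is (-1/6)·s^4 + o(s^4), and the limit is (-1/6)/(-3) = 1/18.

1/18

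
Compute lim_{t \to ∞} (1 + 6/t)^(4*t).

The base → 1 and the exponent → ∞: a 1^∞ form.
Take logarithms: (4t)·ln(1 + 6/t). Since ln(1+u) ~ u for small u, this behaves like (4t)·(6/t) → 24.
So the limit is e^(24).

e^(24)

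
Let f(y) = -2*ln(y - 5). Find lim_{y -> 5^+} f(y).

As y → 5⁺, y - 5 → 0⁺ and ln(y - 5) → −∞.
Multiplying by -2 gives ∞.

∞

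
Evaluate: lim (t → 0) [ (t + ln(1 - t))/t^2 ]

Direct substitution gives 0/0.
Apply L'Hôpital: lim (1 - 1/(1 - t))/(2*t), still 0/0.
After 2 applications of L'Hôpital's rule the quotient is (-1/(1 - t)^2)/(2); substituting t = 0 gives -1/2.

-1/2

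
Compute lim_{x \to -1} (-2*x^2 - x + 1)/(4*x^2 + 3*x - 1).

-3/5

At x = -1 both the top and bottom vanish — a removable singularity. Factoring out (x + 1) from each leaves (1 - 2*x)/(4*x - 1), which at x = -1 equals -3/5.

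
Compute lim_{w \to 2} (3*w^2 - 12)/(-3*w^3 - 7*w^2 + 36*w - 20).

-3/7

Since w = 2 makes numerator and denominator zero, (w - 2) divides both.
Cancelling it gives (3*w + 6)/(-3*w^2 - 13*w + 10); now plug in w = 2 to get -3/7.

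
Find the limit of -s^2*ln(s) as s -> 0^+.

0

This is a 0·(−∞) form. Rewrite as -1·ln(s) / s^(−2) and apply L'Hôpital:
the derivative quotient is -1·(1/s) / (−2·s^(−3)) = (1/2)·s^2 → 0.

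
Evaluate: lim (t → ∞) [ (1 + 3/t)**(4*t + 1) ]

The base → 1 and the exponent → ∞: a 1^∞ form.
Take logarithms: (4t + 1)·ln(1 + 3/t). Since ln(1+u) ~ u for small u, this behaves like (4t)·(3/t) → 12.
So the limit is e^(12).

e^(12)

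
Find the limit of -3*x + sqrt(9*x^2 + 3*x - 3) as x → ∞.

This has the form ∞ − ∞. Multiply and divide by the conjugate √(9*x^2 + 3*x - 3) + 3x.
That gives (3x - 3) / (√(9*x^2 + 3*x - 3) + 3x).
Divide numerator and denominator by x: the limit is 3/(2·3) = 1/2.

1/2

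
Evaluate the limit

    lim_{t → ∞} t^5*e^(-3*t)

0

Write as t^5/e^{3t}, an ∞/∞ form.
Exponential growth dominates any polynomial, so repeated L'Hôpital (or the standard result) gives 0.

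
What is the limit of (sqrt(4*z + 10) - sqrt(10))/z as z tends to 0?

√(10)/5

Substitution gives 0/0. Multiply numerator and denominator by the conjugate √(10 + 4z) + √10.
The numerator becomes (10 + 4z) − 10 = 4z, so the expression simplifies to 4/(√(10 + 4z) + √10).
Letting z → 0 gives 4/(2√10) = √(10)/5.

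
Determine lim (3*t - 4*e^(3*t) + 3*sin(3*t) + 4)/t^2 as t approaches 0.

-18

Substitution gives 0/0; apply L'Hôpital's rule 2 times.
After differentiating numerator and denominator 2 times the quotient is (-36*e^(3*t) - 27*sin(3*t))/(2); at t = 0 this is -18.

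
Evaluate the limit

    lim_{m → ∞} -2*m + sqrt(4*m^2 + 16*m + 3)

4

An ∞ − ∞ form. Rationalising with the conjugate, the difference becomes (16m + 3) / (√(4*m^2 + 16*m + 3) + 2m).
For large m the denominator behaves like 2·2m, so the quotient tends to 16/4 = 4.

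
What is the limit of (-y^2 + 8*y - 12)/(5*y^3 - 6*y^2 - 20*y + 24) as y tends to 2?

At y = 2 both the top and bottom vanish — a removable singularity. Factoring out (y - 2) from each leaves (6 - y)/(5*y^2 + 4*y - 12), which at y = 2 equals 1/4.

1/4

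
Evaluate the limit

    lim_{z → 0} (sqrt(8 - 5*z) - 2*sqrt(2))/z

A 0/0 form; rationalise with √(8 - 5z) + √8. This collapses the numerator to -5z, leaving -5/(√(8 - 5z) + √8) → -5/(2√8) = -5*√(2)/8.

-5*√(2)/8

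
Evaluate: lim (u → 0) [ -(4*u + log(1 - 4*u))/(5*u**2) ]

8/5

Direct substitution gives 0/0.
Apply L'Hôpital: lim (4 - 4/(1 - 4*u))/(-10*u), still 0/0.
After 2 applications of L'Hôpital's rule the quotient is (-16/(1 - 4*u)^2)/(-10); substituting u = 0 gives 8/5.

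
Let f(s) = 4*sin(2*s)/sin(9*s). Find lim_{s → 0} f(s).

8/9

Substitution gives 0/0.
Divide numerator and denominator by s: sin(2s)/s → 2 and sin(9s)/s → 9, so the limit is 4·2/9 = 8/9.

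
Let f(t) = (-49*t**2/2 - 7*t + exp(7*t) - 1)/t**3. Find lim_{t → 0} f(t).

Direct substitution gives 0/0.
Apply L'Hôpital: lim (-49*t + 7*e^(7*t) - 7)/(3*t^2), still 0/0.
Apply L'Hôpital: lim (49*e^(7*t) - 49)/(6*t), still 0/0.
After 3 applications of L'Hôpital's rule the quotient is (343*e^(7*t))/(6); substituting t = 0 gives 343/6.

343/6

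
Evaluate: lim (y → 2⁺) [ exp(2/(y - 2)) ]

As y → 2⁺, 2/(y - 2) → +∞, so e^(2/(y - 2)) → ∞.

∞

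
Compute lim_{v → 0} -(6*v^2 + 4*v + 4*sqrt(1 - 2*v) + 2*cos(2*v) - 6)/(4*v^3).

Substitution gives 0/0; apply L'Hôpital's rule 3 times.
After differentiating numerator and denominator 3 times the quotient is (16*sin(2*v) - 12/(1 - 2*v)^(5/2))/(-24); at v = 0 this is 1/2.

1/2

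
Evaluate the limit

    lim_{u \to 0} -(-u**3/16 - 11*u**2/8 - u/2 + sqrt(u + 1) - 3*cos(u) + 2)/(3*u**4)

Substitution gives 0/0; apply L'Hôpital's rule 4 times.
After differentiating numerator and denominator 4 times the quotient is (-3*cos(u) - 15/(16*(u + 1)^(7/2)))/(-72); at u = 0 this is 7/128.

7/128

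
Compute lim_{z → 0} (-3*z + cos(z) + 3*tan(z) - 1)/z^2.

Substitution gives 0/0 (the numerator vanishes to order 2).
Expand each term to order z^2: the coefficient of z^2 in 3·tan(z) is 0 and in cos(z) is -1/2.
Lower-order terms cancel with the polynomial part, so the numerator is (-1/2)·z^2 + o(z^2), and the limit is (-1/2)/(1) = -1/2.

-1/2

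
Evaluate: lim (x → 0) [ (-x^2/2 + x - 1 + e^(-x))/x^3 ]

-1/6

Direct substitution gives 0/0.
Apply L'Hôpital: lim (-x + 1 - e^(-x))/(3*x^2), still 0/0.
Apply L'Hôpital: lim (-1 + e^(-x))/(6*x), still 0/0.
After 3 applications of L'Hôpital's rule the quotient is (-e^(-x))/(6); substituting x = 0 gives -1/6.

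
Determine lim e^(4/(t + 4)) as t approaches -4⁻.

As t → -4⁻, 4/(t + 4) → −∞, so e^(4/(t + 4)) → 0.

0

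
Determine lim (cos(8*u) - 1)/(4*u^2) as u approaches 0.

Direct substitution gives 0/0.
Apply L'Hôpital: lim (-8*sin(8*u))/(8*u), still 0/0.
After 2 applications of L'Hôpital's rule the quotient is (-64*cos(8*u))/(8); substituting u = 0 gives -8.

-8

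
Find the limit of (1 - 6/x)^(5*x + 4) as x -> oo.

Write it as [(1 - 6/x)^x]^(5) · (1 - 6/x)^(4). The bracketed term tends to e^(-6) and the second factor to 1, so the limit is e^(-30).

e^(-30)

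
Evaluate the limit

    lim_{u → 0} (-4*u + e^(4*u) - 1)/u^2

Direct substitution gives 0/0.
Apply L'Hôpital: lim (4*e^(4*u) - 4)/(2*u), still 0/0.
After 2 applications of L'Hôpital's rule the quotient is (16*e^(4*u))/(2); substituting u = 0 gives 8.

8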